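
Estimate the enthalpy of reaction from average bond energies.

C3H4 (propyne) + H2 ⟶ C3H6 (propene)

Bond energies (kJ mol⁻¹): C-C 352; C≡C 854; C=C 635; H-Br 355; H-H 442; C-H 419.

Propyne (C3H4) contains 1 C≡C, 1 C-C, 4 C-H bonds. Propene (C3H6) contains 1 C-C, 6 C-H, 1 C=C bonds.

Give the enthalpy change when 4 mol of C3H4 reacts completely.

Bonds broken (reactants):
  C≡C: 1 × 854 = 854
  C-C: 1 × 352 = 352
  C-H: 4 × 419 = 1676
  H-H: 1 × 442 = 442
  Σ(broken) = 3324 kJ
Bonds formed (products):
  C-C: 1 × 352 = 352
  C-H: 6 × 419 = 2514
  C=C: 1 × 635 = 635
  Σ(formed) = 3501 kJ
ΔH = Σ(broken) − Σ(formed) = 3324 − 3501 = −177 kJ
For 4× the reaction as written: 4 × (−177) = −708 kJ

ΔH = −708 kJ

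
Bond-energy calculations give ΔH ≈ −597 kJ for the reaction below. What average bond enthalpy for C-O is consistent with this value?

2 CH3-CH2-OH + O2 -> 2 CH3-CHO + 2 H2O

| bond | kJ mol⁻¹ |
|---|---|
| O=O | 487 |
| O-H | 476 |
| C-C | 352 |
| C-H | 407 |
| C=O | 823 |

Let D be the C-O bond energy.
Σ(broken) = 2×352 + 10×407 + 2×D + 2×476 + 1×487 = 6213 + 2D
Σ(formed) = 2×352 + 8×407 + 2×823 + 4×476 = 7510
ΔH = Σ(broken) − Σ(formed) = (6213 + 2D) − (7510) = −1297 + 2D
Setting this equal to −597 kJ gives 2D = 700, so D = 350 kJ/mol.

D(C-O) ≈ 350 kJ/mol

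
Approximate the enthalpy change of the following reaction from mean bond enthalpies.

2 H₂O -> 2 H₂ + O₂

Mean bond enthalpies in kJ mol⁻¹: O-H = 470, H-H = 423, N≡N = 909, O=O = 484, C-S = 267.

Bonds broken (reactants):
  O-H: 4 × 470 = 1880
  Σ(broken) = 1880 kJ
Bonds formed (products):
  H-H: 2 × 423 = 846
  O=O: 1 × 484 = 484
  Σ(formed) = 1330 kJ
ΔH = Σ(broken) − Σ(formed) = 1880 − 1330 = +550 kJ

ΔH ≈ +550 kJ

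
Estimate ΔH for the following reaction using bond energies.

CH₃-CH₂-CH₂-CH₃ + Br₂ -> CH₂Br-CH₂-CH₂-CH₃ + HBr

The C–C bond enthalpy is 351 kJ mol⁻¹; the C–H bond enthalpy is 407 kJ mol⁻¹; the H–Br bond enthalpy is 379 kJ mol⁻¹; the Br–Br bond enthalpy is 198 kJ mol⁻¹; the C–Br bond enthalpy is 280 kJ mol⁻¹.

Bonds broken (reactants):
  Br–Br: 1 × 198 = 198
  C–C: 3 × 351 = 1053
  C–H: 10 × 407 = 4070
  Σ(broken) = 5321 kJ
Bonds formed (products):
  C–Br: 1 × 280 = 280
  C–C: 3 × 351 = 1053
  C–H: 9 × 407 = 3663
  H–Br: 1 × 379 = 379
  Σ(formed) = 5375 kJ
ΔH = Σ(broken) − Σ(formed) = 5321 − 5375 = −54 kJ

ΔH ≈ −54 kJ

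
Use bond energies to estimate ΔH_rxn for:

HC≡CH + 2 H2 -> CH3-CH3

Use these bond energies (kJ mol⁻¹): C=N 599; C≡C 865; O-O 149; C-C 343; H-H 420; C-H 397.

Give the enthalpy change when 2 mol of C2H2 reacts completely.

ΔH = −452 kJ

Bonds broken (reactants):
  C≡C: 1 × 865 = 865
  C-H: 2 × 397 = 794
  H-H: 2 × 420 = 840
  Σ(broken) = 2499 kJ
Bonds formed (products):
  C-C: 1 × 343 = 343
  C-H: 6 × 397 = 2382
  Σ(formed) = 2725 kJ
ΔH = Σ(broken) − Σ(formed) = 2499 − 2725 = −226 kJ
For 2× the reaction as written: 2 × (−226) = −452 kJ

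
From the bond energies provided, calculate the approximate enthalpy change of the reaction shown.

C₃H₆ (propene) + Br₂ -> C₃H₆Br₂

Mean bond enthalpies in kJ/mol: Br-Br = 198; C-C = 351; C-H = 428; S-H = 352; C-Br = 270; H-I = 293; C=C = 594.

ΔH ≈ −99 kJ

Bonds broken (reactants):
  Br-Br: 1 × 198 = 198
  C-C: 1 × 351 = 351
  C-H: 6 × 428 = 2568
  C=C: 1 × 594 = 594
  Σ(broken) = 3711 kJ
Bonds formed (products):
  C-Br: 2 × 270 = 540
  C-C: 2 × 351 = 702
  C-H: 6 × 428 = 2568
  Σ(formed) = 3810 kJ
ΔH = Σ(broken) − Σ(formed) = 3711 − 3810 = −99 kJ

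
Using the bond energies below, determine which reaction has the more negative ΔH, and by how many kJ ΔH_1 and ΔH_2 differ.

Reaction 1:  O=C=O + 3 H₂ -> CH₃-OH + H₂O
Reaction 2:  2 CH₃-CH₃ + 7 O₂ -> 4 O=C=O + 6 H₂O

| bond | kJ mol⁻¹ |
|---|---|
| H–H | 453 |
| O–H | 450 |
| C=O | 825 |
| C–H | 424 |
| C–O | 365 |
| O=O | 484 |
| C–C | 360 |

Reaction 2, by 2826 kJ

Reaction 1:
  Bonds broken (reactants):
    C=O: 2 × 825 = 1650
    H–H: 3 × 453 = 1359
    Σ(broken) = 3009 kJ
  Bonds formed (products):
    C–H: 3 × 424 = 1272
    C–O: 1 × 365 = 365
    O–H: 3 × 450 = 1350
    Σ(formed) = 2987 kJ
  ΔH_1 = 3009 − 2987 = +22 kJ
Reaction 2:
  Bonds broken (reactants):
    C–C: 2 × 360 = 720
    C–H: 12 × 424 = 5088
    O=O: 7 × 484 = 3388
    Σ(broken) = 9196 kJ
  Bonds formed (products):
    C=O: 8 × 825 = 6600
    O–H: 12 × 450 = 5400
    Σ(formed) = 12000 kJ
  ΔH_2 = 9196 − 12000 = −2804 kJ
ΔH_1 − ΔH_2 = +2826 kJ, so reaction 2 has the more negative ΔH; |ΔH_1 − ΔH_2| = 2826 kJ.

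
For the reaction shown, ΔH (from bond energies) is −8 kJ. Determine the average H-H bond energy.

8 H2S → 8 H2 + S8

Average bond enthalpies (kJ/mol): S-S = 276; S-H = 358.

D(H-H) ≈ 441 kJ/mol

Let D be the H-H bond energy.
Σ(broken) = 16×358 = 5728
Σ(formed) = 8×D + 8×276 = 2208 + 8D
ΔH = Σ(broken) − Σ(formed) = (5728) − (2208 + 8D) = +3520 − 8D
Setting this equal to −8 kJ gives 8D = 3528, so D = 441 kJ/mol.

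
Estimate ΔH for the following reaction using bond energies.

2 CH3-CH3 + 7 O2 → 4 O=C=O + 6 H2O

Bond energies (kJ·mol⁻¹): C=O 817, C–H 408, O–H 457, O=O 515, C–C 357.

ΔH ≈ −2805 kJ

Bonds broken (reactants):
  C–C: 2 × 357 = 714
  C–H: 12 × 408 = 4896
  O=O: 7 × 515 = 3605
  Σ(broken) = 9215 kJ
Bonds formed (products):
  C=O: 8 × 817 = 6536
  O–H: 12 × 457 = 5484
  Σ(formed) = 12020 kJ
ΔH = Σ(broken) − Σ(formed) = 9215 − 12020 = −2805 kJ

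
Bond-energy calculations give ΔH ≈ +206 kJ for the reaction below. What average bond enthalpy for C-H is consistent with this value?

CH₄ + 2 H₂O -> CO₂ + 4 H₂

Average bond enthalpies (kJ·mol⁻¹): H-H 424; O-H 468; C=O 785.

D(C-H) ≈ 400 kJ/mol

Let D be the C-H bond energy.
Σ(broken) = 4×D + 4×468 = 1872 + 4D
Σ(formed) = 2×785 + 4×424 = 3266
ΔH = Σ(broken) − Σ(formed) = (1872 + 4D) − (3266) = −1394 + 4D
Setting this equal to +206 kJ gives 4D = 1600, so D = 400 kJ/mol.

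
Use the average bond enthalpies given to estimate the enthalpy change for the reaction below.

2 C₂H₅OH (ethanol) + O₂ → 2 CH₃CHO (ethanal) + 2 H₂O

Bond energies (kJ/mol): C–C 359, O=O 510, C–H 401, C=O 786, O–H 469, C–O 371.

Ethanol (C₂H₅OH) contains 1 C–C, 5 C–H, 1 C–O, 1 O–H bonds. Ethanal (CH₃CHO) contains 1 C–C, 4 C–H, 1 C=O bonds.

Bonds broken (reactants):
  C–C: 2 × 359 = 718
  C–H: 10 × 401 = 4010
  C–O: 2 × 371 = 742
  O–H: 2 × 469 = 938
  O=O: 1 × 510 = 510
  Σ(broken) = 6918 kJ
Bonds formed (products):
  C–C: 2 × 359 = 718
  C–H: 8 × 401 = 3208
  C=O: 2 × 786 = 1572
  O–H: 4 × 469 = 1876
  Σ(formed) = 7374 kJ
ΔH = Σ(broken) − Σ(formed) = 6918 − 7374 = −456 kJ

ΔH ≈ −456 kJ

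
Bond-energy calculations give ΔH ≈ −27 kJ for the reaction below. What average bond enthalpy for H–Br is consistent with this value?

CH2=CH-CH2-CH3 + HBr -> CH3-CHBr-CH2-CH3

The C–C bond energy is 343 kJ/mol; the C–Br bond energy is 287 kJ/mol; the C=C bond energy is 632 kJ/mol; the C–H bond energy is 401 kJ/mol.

Let D be the H–Br bond energy.
Σ(broken) = 2×343 + 8×401 + 1×632 + 1×D = 4526 + D
Σ(formed) = 1×287 + 3×343 + 9×401 = 4925
ΔH = Σ(broken) − Σ(formed) = (4526 + D) − (4925) = −399 + D
Setting this equal to −27 kJ gives D = 372 kJ/mol.

D(H–Br) ≈ 372 kJ/mol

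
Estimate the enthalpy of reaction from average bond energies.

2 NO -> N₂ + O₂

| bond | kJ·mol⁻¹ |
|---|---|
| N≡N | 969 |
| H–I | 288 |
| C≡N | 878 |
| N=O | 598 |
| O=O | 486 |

Bonds broken (reactants):
  N=O: 2 × 598 = 1196
  Σ(broken) = 1196 kJ
Bonds formed (products):
  N≡N: 1 × 969 = 969
  O=O: 1 × 486 = 486
  Σ(formed) = 1455 kJ
ΔH = Σ(broken) − Σ(formed) = 1196 − 1455 = −259 kJ

ΔH ≈ −259 kJ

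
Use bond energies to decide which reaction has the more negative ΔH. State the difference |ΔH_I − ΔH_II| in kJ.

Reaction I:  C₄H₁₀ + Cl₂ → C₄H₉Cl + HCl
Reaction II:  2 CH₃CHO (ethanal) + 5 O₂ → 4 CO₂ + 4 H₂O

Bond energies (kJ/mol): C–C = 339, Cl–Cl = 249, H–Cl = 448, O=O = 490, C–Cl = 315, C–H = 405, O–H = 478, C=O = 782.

Reaction I:
  Bonds broken (reactants):
    C–C: 3 × 339 = 1017
    C–H: 10 × 405 = 4050
    Cl–Cl: 1 × 249 = 249
    Σ(broken) = 5316 kJ
  Bonds formed (products):
    C–C: 3 × 339 = 1017
    C–Cl: 1 × 315 = 315
    C–H: 9 × 405 = 3645
    H–Cl: 1 × 448 = 448
    Σ(formed) = 5425 kJ
  ΔH_I = 5316 − 5425 = −109 kJ
Reaction II:
  Bonds broken (reactants):
    C–C: 2 × 339 = 678
    C–H: 8 × 405 = 3240
    C=O: 2 × 782 = 1564
    O=O: 5 × 490 = 2450
    Σ(broken) = 7932 kJ
  Bonds formed (products):
    C=O: 8 × 782 = 6256
    O–H: 8 × 478 = 3824
    Σ(formed) = 10080 kJ
  ΔH_II = 7932 − 10080 = −2148 kJ
ΔH_I − ΔH_II = +2039 kJ, so reaction II has the more negative ΔH; |ΔH_I − ΔH_II| = 2039 kJ.

Reaction II, by 2039 kJ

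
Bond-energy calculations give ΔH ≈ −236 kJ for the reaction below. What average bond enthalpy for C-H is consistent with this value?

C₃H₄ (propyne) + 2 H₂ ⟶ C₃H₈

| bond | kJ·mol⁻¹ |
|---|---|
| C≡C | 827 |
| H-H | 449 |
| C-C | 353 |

D(C-H) ≈ 402 kJ/mol

Let D be the C-H bond energy.
Σ(broken) = 1×827 + 1×353 + 4×D + 2×449 = 2078 + 4D
Σ(formed) = 2×353 + 8×D = 706 + 8D
ΔH = Σ(broken) − Σ(formed) = (2078 + 4D) − (706 + 8D) = +1372 − 4D
Setting this equal to −236 kJ gives 4D = 1608, so D = 402 kJ/mol.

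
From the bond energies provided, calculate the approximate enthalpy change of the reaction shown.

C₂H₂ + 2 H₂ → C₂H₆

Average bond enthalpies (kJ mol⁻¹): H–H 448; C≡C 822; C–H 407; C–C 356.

Bonds broken (reactants):
  C≡C: 1 × 822 = 822
  C–H: 2 × 407 = 814
  H–H: 2 × 448 = 896
  Σ(broken) = 2532 kJ
Bonds formed (products):
  C–C: 1 × 356 = 356
  C–H: 6 × 407 = 2442
  Σ(formed) = 2798 kJ
ΔH = Σ(broken) − Σ(formed) = 2532 − 2798 = −266 kJ

ΔH ≈ −266 kJ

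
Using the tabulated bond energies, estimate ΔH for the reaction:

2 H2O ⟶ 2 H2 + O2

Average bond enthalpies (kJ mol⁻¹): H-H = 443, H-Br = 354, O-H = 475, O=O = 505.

Bonds broken (reactants):
  O-H: 4 × 475 = 1900
  Σ(broken) = 1900 kJ
Bonds formed (products):
  H-H: 2 × 443 = 886
  O=O: 1 × 505 = 505
  Σ(formed) = 1391 kJ
ΔH = Σ(broken) − Σ(formed) = 1900 − 1391 = +509 kJ

ΔH ≈ +509 kJ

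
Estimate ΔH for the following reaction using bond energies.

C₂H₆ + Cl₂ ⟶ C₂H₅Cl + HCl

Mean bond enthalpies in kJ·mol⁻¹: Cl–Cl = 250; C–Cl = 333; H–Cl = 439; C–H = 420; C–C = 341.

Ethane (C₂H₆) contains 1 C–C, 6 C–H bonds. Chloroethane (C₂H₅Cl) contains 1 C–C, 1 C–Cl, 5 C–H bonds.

Bonds broken (reactants):
  C–C: 1 × 341 = 341
  C–H: 6 × 420 = 2520
  Cl–Cl: 1 × 250 = 250
  Σ(broken) = 3111 kJ
Bonds formed (products):
  C–C: 1 × 341 = 341
  C–Cl: 1 × 333 = 333
  C–H: 5 × 420 = 2100
  H–Cl: 1 × 439 = 439
  Σ(formed) = 3213 kJ
ΔH = Σ(broken) − Σ(formed) = 3111 − 3213 = −102 kJ

ΔH ≈ −102 kJ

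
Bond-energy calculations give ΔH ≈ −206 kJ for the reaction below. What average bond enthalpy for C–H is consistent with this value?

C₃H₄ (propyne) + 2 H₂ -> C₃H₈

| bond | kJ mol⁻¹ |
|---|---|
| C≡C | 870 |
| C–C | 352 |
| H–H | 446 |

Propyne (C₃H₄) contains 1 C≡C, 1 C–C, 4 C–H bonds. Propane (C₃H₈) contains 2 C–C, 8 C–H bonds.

Let D be the C–H bond energy.
Σ(broken) = 1×870 + 1×352 + 4×D + 2×446 = 2114 + 4D
Σ(formed) = 2×352 + 8×D = 704 + 8D
ΔH = Σ(broken) − Σ(formed) = (2114 + 4D) − (704 + 8D) = +1410 − 4D
Setting this equal to −206 kJ gives 4D = 1616, so D = 404 kJ/mol.

D(C–H) ≈ 404 kJ/mol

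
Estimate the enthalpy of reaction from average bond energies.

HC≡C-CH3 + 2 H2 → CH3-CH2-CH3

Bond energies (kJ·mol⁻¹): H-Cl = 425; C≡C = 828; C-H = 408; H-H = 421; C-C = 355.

Bonds broken (reactants):
  C≡C: 1 × 828 = 828
  C-C: 1 × 355 = 355
  C-H: 4 × 408 = 1632
  H-H: 2 × 421 = 842
  Σ(broken) = 3657 kJ
Bonds formed (products):
  C-C: 2 × 355 = 710
  C-H: 8 × 408 = 3264
  Σ(formed) = 3974 kJ
ΔH = Σ(broken) − Σ(formed) = 3657 − 3974 = −317 kJ

ΔH ≈ −317 kJ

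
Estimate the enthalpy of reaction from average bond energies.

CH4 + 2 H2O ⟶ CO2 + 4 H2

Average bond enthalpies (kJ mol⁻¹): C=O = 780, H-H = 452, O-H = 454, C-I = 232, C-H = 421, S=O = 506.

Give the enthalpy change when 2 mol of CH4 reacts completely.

Bonds broken (reactants):
  C-H: 4 × 421 = 1684
  O-H: 4 × 454 = 1816
  Σ(broken) = 3500 kJ
Bonds formed (products):
  C=O: 2 × 780 = 1560
  H-H: 4 × 452 = 1808
  Σ(formed) = 3368 kJ
ΔH = Σ(broken) − Σ(formed) = 3500 − 3368 = +132 kJ
For 2× the reaction as written: 2 × (+132) = +264 kJ

ΔH = +264 kJ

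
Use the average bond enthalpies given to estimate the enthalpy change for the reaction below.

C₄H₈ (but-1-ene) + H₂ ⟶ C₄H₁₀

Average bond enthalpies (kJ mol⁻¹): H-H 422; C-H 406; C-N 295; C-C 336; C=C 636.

Bonds broken (reactants):
  C-C: 2 × 336 = 672
  C-H: 8 × 406 = 3248
  C=C: 1 × 636 = 636
  H-H: 1 × 422 = 422
  Σ(broken) = 4978 kJ
Bonds formed (products):
  C-C: 3 × 336 = 1008
  C-H: 10 × 406 = 4060
  Σ(formed) = 5068 kJ
ΔH = Σ(broken) − Σ(formed) = 4978 − 5068 = −90 kJ

ΔH ≈ −90 kJ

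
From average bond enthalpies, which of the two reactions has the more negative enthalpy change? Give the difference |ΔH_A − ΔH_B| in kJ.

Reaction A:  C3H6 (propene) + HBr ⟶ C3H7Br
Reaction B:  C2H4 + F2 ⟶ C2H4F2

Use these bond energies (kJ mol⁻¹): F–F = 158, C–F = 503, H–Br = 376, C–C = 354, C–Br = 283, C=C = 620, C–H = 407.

Reaction B, by 534 kJ

Reaction A:
  Bonds broken (reactants):
    C–C: 1 × 354 = 354
    C–H: 6 × 407 = 2442
    C=C: 1 × 620 = 620
    H–Br: 1 × 376 = 376
    Σ(broken) = 3792 kJ
  Bonds formed (products):
    C–Br: 1 × 283 = 283
    C–C: 2 × 354 = 708
    C–H: 7 × 407 = 2849
    Σ(formed) = 3840 kJ
  ΔH_A = 3792 − 3840 = −48 kJ
Reaction B:
  Bonds broken (reactants):
    C–H: 4 × 407 = 1628
    C=C: 1 × 620 = 620
    F–F: 1 × 158 = 158
    Σ(broken) = 2406 kJ
  Bonds formed (products):
    C–C: 1 × 354 = 354
    C–F: 2 × 503 = 1006
    C–H: 4 × 407 = 1628
    Σ(formed) = 2988 kJ
  ΔH_B = 2406 − 2988 = −582 kJ
ΔH_A − ΔH_B = +534 kJ, so reaction B has the more negative ΔH; |ΔH_A − ΔH_B| = 534 kJ.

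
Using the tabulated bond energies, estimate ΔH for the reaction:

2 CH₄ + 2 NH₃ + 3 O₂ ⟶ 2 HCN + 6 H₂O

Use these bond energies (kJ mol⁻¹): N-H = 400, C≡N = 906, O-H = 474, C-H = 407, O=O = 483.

ΔH ≈ −1209 kJ

Bonds broken (reactants):
  C-H: 8 × 407 = 3256
  N-H: 6 × 400 = 2400
  O=O: 3 × 483 = 1449
  Σ(broken) = 7105 kJ
Bonds formed (products):
  C≡N: 2 × 906 = 1812
  C-H: 2 × 407 = 814
  O-H: 12 × 474 = 5688
  Σ(formed) = 8314 kJ
ΔH = Σ(broken) − Σ(formed) = 7105 − 8314 = −1209 kJ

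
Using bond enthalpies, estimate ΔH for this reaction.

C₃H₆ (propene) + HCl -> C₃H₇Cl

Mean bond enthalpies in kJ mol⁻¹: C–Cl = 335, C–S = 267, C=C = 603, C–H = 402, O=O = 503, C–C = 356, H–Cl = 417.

ΔH ≈ −73 kJ

Bonds broken (reactants):
  C–C: 1 × 356 = 356
  C–H: 6 × 402 = 2412
  C=C: 1 × 603 = 603
  H–Cl: 1 × 417 = 417
  Σ(broken) = 3788 kJ
Bonds formed (products):
  C–C: 2 × 356 = 712
  C–Cl: 1 × 335 = 335
  C–H: 7 × 402 = 2814
  Σ(formed) = 3861 kJ
ΔH = Σ(broken) − Σ(formed) = 3788 − 3861 = −73 kJ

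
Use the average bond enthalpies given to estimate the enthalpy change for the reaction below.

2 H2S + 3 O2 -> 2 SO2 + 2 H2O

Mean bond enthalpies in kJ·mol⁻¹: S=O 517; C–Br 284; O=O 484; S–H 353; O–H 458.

ΔH ≈ −1036 kJ

Bonds broken (reactants):
  O=O: 3 × 484 = 1452
  S–H: 4 × 353 = 1412
  Σ(broken) = 2864 kJ
Bonds formed (products):
  O–H: 4 × 458 = 1832
  S=O: 4 × 517 = 2068
  Σ(formed) = 3900 kJ
ΔH = Σ(broken) − Σ(formed) = 2864 − 3900 = −1036 kJ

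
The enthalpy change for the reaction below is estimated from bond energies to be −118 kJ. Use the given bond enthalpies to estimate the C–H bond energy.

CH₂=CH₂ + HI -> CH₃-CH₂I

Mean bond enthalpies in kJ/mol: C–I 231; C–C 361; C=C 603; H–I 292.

Let D be the C–H bond energy.
Σ(broken) = 4×D + 1×603 + 1×292 = 895 + 4D
Σ(formed) = 1×361 + 5×D + 1×231 = 592 + 5D
ΔH = Σ(broken) − Σ(formed) = (895 + 4D) − (592 + 5D) = +303 − D
Setting this equal to −118 kJ gives D = 421 kJ/mol.

D(C–H) ≈ 421 kJ/mol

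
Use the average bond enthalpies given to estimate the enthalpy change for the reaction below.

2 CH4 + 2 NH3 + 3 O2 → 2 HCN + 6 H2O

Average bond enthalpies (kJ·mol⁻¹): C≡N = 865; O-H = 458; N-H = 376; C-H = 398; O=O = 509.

Bonds broken (reactants):
  C-H: 8 × 398 = 3184
  N-H: 6 × 376 = 2256
  O=O: 3 × 509 = 1527
  Σ(broken) = 6967 kJ
Bonds formed (products):
  C≡N: 2 × 865 = 1730
  C-H: 2 × 398 = 796
  O-H: 12 × 458 = 5496
  Σ(formed) = 8022 kJ
ΔH = Σ(broken) − Σ(formed) = 6967 − 8022 = −1055 kJ

ΔH ≈ −1055 kJ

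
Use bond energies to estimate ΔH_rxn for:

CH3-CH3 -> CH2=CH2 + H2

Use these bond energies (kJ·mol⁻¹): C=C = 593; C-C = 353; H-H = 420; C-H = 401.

ΔH ≈ +142 kJ

Bonds broken (reactants):
  C-C: 1 × 353 = 353
  C-H: 6 × 401 = 2406
  Σ(broken) = 2759 kJ
Bonds formed (products):
  C-H: 4 × 401 = 1604
  C=C: 1 × 593 = 593
  H-H: 1 × 420 = 420
  Σ(formed) = 2617 kJ
ΔH = Σ(broken) − Σ(formed) = 2759 − 2617 = +142 kJ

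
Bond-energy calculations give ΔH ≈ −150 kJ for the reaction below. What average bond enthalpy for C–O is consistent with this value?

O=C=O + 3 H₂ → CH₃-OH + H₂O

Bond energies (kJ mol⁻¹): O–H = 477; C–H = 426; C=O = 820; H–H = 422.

D(C–O) ≈ 347 kJ/mol

Let D be the C–O bond energy.
Σ(broken) = 2×820 + 3×422 = 2906
Σ(formed) = 3×426 + 1×D + 3×477 = 2709 + D
ΔH = Σ(broken) − Σ(formed) = (2906) − (2709 + D) = +197 − D
Setting this equal to −150 kJ gives D = 347 kJ/mol.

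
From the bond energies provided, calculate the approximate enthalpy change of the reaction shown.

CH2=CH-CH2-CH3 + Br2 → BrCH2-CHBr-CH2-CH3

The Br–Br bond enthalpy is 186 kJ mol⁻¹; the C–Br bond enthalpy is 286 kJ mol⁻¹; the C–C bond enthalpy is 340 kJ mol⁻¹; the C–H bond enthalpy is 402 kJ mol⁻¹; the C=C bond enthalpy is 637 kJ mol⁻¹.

ΔH ≈ −89 kJ

Bonds broken (reactants):
  Br–Br: 1 × 186 = 186
  C–C: 2 × 340 = 680
  C–H: 8 × 402 = 3216
  C=C: 1 × 637 = 637
  Σ(broken) = 4719 kJ
Bonds formed (products):
  C–Br: 2 × 286 = 572
  C–C: 3 × 340 = 1020
  C–H: 8 × 402 = 3216
  Σ(formed) = 4808 kJ
ΔH = Σ(broken) − Σ(formed) = 4719 − 4808 = −89 kJ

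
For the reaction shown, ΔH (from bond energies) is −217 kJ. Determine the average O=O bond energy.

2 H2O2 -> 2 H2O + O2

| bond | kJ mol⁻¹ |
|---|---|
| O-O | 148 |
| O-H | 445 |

D(O=O) ≈ 513 kJ/mol

Let D be the O=O bond energy.
Σ(broken) = 4×445 + 2×148 = 2076
Σ(formed) = 4×445 + 1×D = 1780 + D
ΔH = Σ(broken) − Σ(formed) = (2076) − (1780 + D) = +296 − D
Setting this equal to −217 kJ gives D = 513 kJ/mol.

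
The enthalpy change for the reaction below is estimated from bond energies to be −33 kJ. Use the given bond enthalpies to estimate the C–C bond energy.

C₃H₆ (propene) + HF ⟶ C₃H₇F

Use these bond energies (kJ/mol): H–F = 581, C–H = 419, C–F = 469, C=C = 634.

Let D be the C–C bond energy.
Σ(broken) = 1×D + 6×419 + 1×634 + 1×581 = 3729 + D
Σ(formed) = 2×D + 1×469 + 7×419 = 3402 + 2D
ΔH = Σ(broken) − Σ(formed) = (3729 + D) − (3402 + 2D) = +327 − D
Setting this equal to −33 kJ gives D = 360 kJ/mol.

D(C–C) ≈ 360 kJ/mol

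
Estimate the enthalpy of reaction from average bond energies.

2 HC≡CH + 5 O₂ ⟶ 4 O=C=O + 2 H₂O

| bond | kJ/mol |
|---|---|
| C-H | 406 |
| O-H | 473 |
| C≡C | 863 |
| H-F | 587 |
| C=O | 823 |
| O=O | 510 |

ΔH ≈ −2576 kJ

Bonds broken (reactants):
  C≡C: 2 × 863 = 1726
  C-H: 4 × 406 = 1624
  O=O: 5 × 510 = 2550
  Σ(broken) = 5900 kJ
Bonds formed (products):
  C=O: 8 × 823 = 6584
  O-H: 4 × 473 = 1892
  Σ(formed) = 8476 kJ
ΔH = Σ(broken) − Σ(formed) = 5900 − 8476 = −2576 kJ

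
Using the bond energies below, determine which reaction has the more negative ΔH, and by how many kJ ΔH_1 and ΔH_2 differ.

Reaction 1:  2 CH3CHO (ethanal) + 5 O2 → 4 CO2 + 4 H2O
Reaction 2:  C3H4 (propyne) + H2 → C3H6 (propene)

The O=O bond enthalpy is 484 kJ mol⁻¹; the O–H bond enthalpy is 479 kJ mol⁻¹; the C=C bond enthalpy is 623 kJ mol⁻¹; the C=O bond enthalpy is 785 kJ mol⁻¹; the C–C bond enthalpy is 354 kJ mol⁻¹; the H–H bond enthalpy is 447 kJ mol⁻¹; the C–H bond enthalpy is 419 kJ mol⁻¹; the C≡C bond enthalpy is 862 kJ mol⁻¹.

Reaction 1, by 1910 kJ

Reaction 1:
  Bonds broken (reactants):
    C–C: 2 × 354 = 708
    C–H: 8 × 419 = 3352
    C=O: 2 × 785 = 1570
    O=O: 5 × 484 = 2420
    Σ(broken) = 8050 kJ
  Bonds formed (products):
    C=O: 8 × 785 = 6280
    O–H: 8 × 479 = 3832
    Σ(formed) = 10112 kJ
  ΔH_1 = 8050 − 10112 = −2062 kJ
Reaction 2:
  Bonds broken (reactants):
    C≡C: 1 × 862 = 862
    C–C: 1 × 354 = 354
    C–H: 4 × 419 = 1676
    H–H: 1 × 447 = 447
    Σ(broken) = 3339 kJ
  Bonds formed (products):
    C–C: 1 × 354 = 354
    C–H: 6 × 419 = 2514
    C=C: 1 × 623 = 623
    Σ(formed) = 3491 kJ
  ΔH_2 = 3339 − 3491 = −152 kJ
ΔH_1 − ΔH_2 = −1910 kJ, so reaction 1 has the more negative ΔH; |ΔH_1 − ΔH_2| = 1910 kJ.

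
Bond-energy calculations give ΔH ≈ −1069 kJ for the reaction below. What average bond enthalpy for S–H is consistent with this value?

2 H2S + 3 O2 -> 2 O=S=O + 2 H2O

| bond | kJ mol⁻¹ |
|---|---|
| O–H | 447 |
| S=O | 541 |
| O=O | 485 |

Let D be the S–H bond energy.
Σ(broken) = 3×485 + 4×D = 1455 + 4D
Σ(formed) = 4×447 + 4×541 = 3952
ΔH = Σ(broken) − Σ(formed) = (1455 + 4D) − (3952) = −2497 + 4D
Setting this equal to −1069 kJ gives 4D = 1428, so D = 357 kJ/mol.

D(S–H) ≈ 357 kJ/mol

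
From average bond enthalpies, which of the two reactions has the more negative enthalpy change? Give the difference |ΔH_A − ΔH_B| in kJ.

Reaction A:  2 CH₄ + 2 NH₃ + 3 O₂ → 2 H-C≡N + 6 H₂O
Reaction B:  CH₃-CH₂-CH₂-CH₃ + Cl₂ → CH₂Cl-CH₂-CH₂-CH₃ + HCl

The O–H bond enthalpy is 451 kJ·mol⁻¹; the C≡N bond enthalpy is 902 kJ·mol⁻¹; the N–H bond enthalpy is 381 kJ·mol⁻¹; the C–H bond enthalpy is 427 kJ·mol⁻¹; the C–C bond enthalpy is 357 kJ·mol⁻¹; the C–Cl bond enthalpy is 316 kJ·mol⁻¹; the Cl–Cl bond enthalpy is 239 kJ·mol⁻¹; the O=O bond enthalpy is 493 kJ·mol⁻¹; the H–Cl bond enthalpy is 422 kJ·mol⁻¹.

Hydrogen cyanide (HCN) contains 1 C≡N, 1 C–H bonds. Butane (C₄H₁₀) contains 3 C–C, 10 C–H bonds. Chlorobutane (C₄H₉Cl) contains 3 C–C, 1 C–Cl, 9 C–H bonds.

Reaction A:
  Bonds broken (reactants):
    C–H: 8 × 427 = 3416
    N–H: 6 × 381 = 2286
    O=O: 3 × 493 = 1479
    Σ(broken) = 7181 kJ
  Bonds formed (products):
    C≡N: 2 × 902 = 1804
    C–H: 2 × 427 = 854
    O–H: 12 × 451 = 5412
    Σ(formed) = 8070 kJ
  ΔH_A = 7181 − 8070 = −889 kJ
Reaction B:
  Bonds broken (reactants):
    C–C: 3 × 357 = 1071
    C–H: 10 × 427 = 4270
    Cl–Cl: 1 × 239 = 239
    Σ(broken) = 5580 kJ
  Bonds formed (products):
    C–C: 3 × 357 = 1071
    C–Cl: 1 × 316 = 316
    C–H: 9 × 427 = 3843
    H–Cl: 1 × 422 = 422
    Σ(formed) = 5652 kJ
  ΔH_B = 5580 − 5652 = −72 kJ
ΔH_A − ΔH_B = −817 kJ, so reaction A has the more negative ΔH; |ΔH_A − ΔH_B| = 817 kJ.

Reaction A, by 817 kJ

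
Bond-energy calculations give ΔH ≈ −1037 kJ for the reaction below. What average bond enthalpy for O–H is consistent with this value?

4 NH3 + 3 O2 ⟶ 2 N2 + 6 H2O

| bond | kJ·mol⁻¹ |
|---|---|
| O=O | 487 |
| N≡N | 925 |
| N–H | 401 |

Let D be the O–H bond energy.
Σ(broken) = 12×401 + 3×487 = 6273
Σ(formed) = 2×925 + 12×D = 1850 + 12D
ΔH = Σ(broken) − Σ(formed) = (6273) − (1850 + 12D) = +4423 − 12D
Setting this equal to −1037 kJ gives 12D = 5460, so D = 455 kJ/mol.

D(O–H) ≈ 455 kJ/mol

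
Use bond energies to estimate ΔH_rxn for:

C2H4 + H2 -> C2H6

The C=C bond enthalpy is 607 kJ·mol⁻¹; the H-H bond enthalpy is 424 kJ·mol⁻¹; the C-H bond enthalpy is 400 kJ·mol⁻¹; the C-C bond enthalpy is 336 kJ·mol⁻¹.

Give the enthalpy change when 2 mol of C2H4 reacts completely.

ΔH = −210 kJ

Bonds broken (reactants):
  C-H: 4 × 400 = 1600
  C=C: 1 × 607 = 607
  H-H: 1 × 424 = 424
  Σ(broken) = 2631 kJ
Bonds formed (products):
  C-C: 1 × 336 = 336
  C-H: 6 × 400 = 2400
  Σ(formed) = 2736 kJ
ΔH = Σ(broken) − Σ(formed) = 2631 − 2736 = −105 kJ
For 2× the reaction as written: 2 × (−105) = −210 kJ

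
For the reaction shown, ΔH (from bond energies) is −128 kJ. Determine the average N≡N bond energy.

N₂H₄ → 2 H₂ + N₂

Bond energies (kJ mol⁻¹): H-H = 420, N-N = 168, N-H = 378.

D(N≡N) ≈ 968 kJ/mol

Let D be the N≡N bond energy.
Σ(broken) = 4×378 + 1×168 = 1680
Σ(formed) = 2×420 + 1×D = 840 + D
ΔH = Σ(broken) − Σ(formed) = (1680) − (840 + D) = +840 − D
Setting this equal to −128 kJ gives D = 968 kJ/mol.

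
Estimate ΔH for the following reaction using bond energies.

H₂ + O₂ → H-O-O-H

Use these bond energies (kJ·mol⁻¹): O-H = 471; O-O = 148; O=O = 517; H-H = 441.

ΔH ≈ −132 kJ

Bonds broken (reactants):
  H-H: 1 × 441 = 441
  O=O: 1 × 517 = 517
  Σ(broken) = 958 kJ
Bonds formed (products):
  O-H: 2 × 471 = 942
  O-O: 1 × 148 = 148
  Σ(formed) = 1090 kJ
ΔH = Σ(broken) − Σ(formed) = 958 − 1090 = −132 kJ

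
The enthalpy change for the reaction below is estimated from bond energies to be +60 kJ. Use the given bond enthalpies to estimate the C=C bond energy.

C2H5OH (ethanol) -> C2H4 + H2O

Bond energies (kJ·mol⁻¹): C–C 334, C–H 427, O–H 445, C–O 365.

D(C=C) ≈ 621 kJ/mol

Let D be the C=C bond energy.
Σ(broken) = 1×334 + 5×427 + 1×365 + 1×445 = 3279
Σ(formed) = 4×427 + 1×D + 2×445 = 2598 + D
ΔH = Σ(broken) − Σ(formed) = (3279) − (2598 + D) = +681 − D
Setting this equal to +60 kJ gives D = 621 kJ/mol.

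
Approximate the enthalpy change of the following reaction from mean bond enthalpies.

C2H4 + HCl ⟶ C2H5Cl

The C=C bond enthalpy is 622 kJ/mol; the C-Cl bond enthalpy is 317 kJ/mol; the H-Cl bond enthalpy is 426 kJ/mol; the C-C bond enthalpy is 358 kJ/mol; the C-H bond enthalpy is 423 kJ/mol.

Bonds broken (reactants):
  C-H: 4 × 423 = 1692
  C=C: 1 × 622 = 622
  H-Cl: 1 × 426 = 426
  Σ(broken) = 2740 kJ
Bonds formed (products):
  C-C: 1 × 358 = 358
  C-Cl: 1 × 317 = 317
  C-H: 5 × 423 = 2115
  Σ(formed) = 2790 kJ
ΔH = Σ(broken) − Σ(formed) = 2740 − 2790 = −50 kJ

ΔH ≈ −50 kJ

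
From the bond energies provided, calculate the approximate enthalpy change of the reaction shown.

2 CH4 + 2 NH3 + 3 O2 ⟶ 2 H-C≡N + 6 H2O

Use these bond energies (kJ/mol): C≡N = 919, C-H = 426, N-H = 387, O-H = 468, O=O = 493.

ΔH ≈ −1097 kJ

Bonds broken (reactants):
  C-H: 8 × 426 = 3408
  N-H: 6 × 387 = 2322
  O=O: 3 × 493 = 1479
  Σ(broken) = 7209 kJ
Bonds formed (products):
  C≡N: 2 × 919 = 1838
  C-H: 2 × 426 = 852
  O-H: 12 × 468 = 5616
  Σ(formed) = 8306 kJ
ΔH = Σ(broken) − Σ(formed) = 7209 − 8306 = −1097 kJ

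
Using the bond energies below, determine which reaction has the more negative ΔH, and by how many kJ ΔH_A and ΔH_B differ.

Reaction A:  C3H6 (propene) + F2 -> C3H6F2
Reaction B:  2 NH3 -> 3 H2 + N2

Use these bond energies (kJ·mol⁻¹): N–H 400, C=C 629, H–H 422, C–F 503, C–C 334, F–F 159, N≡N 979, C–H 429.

Reaction A:
  Bonds broken (reactants):
    C–C: 1 × 334 = 334
    C–H: 6 × 429 = 2574
    C=C: 1 × 629 = 629
    F–F: 1 × 159 = 159
    Σ(broken) = 3696 kJ
  Bonds formed (products):
    C–C: 2 × 334 = 668
    C–F: 2 × 503 = 1006
    C–H: 6 × 429 = 2574
    Σ(formed) = 4248 kJ
  ΔH_A = 3696 − 4248 = −552 kJ
Reaction B:
  Bonds broken (reactants):
    N–H: 6 × 400 = 2400
    Σ(broken) = 2400 kJ
  Bonds formed (products):
    H–H: 3 × 422 = 1266
    N≡N: 1 × 979 = 979
    Σ(formed) = 2245 kJ
  ΔH_B = 2400 − 2245 = +155 kJ
ΔH_A − ΔH_B = −707 kJ, so reaction A has the more negative ΔH; |ΔH_A − ΔH_B| = 707 kJ.

Reaction A, by 707 kJ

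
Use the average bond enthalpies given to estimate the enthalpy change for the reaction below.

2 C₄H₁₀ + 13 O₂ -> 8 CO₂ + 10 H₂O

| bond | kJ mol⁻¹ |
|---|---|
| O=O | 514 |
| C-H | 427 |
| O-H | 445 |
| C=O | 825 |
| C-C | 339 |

Bonds broken (reactants):
  C-C: 6 × 339 = 2034
  C-H: 20 × 427 = 8540
  O=O: 13 × 514 = 6682
  Σ(broken) = 17256 kJ
Bonds formed (products):
  C=O: 16 × 825 = 13200
  O-H: 20 × 445 = 8900
  Σ(formed) = 22100 kJ
ΔH = Σ(broken) − Σ(formed) = 17256 − 22100 = −4844 kJ

ΔH ≈ −4844 kJ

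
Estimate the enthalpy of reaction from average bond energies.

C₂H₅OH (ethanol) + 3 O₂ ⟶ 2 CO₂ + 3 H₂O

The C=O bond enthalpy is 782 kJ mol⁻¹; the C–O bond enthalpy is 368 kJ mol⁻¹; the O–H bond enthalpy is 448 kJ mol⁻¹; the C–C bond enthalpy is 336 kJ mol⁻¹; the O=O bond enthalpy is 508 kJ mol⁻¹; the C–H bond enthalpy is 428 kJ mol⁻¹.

Bonds broken (reactants):
  C–C: 1 × 336 = 336
  C–H: 5 × 428 = 2140
  C–O: 1 × 368 = 368
  O–H: 1 × 448 = 448
  O=O: 3 × 508 = 1524
  Σ(broken) = 4816 kJ
Bonds formed (products):
  C=O: 4 × 782 = 3128
  O–H: 6 × 448 = 2688
  Σ(formed) = 5816 kJ
ΔH = Σ(broken) − Σ(formed) = 4816 − 5816 = −1000 kJ

ΔH ≈ −1000 kJ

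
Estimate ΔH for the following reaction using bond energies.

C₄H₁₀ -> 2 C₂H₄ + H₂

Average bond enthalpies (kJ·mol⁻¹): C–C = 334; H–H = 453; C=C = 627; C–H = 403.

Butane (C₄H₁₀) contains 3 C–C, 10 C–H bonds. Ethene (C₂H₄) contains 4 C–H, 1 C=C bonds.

Bonds broken (reactants):
  C–C: 3 × 334 = 1002
  C–H: 10 × 403 = 4030
  Σ(broken) = 5032 kJ
Bonds formed (products):
  C–H: 8 × 403 = 3224
  C=C: 2 × 627 = 1254
  H–H: 1 × 453 = 453
  Σ(formed) = 4931 kJ
ΔH = Σ(broken) − Σ(formed) = 5032 − 4931 = +101 kJ

ΔH ≈ +101 kJ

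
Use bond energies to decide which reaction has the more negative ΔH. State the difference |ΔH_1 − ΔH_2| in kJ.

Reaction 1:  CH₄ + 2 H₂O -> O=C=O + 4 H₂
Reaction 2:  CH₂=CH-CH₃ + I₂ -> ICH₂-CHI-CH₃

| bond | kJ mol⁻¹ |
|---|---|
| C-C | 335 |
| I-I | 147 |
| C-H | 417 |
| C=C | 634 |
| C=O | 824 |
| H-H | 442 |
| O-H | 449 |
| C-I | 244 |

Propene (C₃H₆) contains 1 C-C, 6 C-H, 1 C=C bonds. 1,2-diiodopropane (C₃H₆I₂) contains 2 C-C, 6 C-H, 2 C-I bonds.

Reaction 2, by 90 kJ

Reaction 1:
  Bonds broken (reactants):
    C-H: 4 × 417 = 1668
    O-H: 4 × 449 = 1796
    Σ(broken) = 3464 kJ
  Bonds formed (products):
    C=O: 2 × 824 = 1648
    H-H: 4 × 442 = 1768
    Σ(formed) = 3416 kJ
  ΔH_1 = 3464 − 3416 = +48 kJ
Reaction 2:
  Bonds broken (reactants):
    C-C: 1 × 335 = 335
    C-H: 6 × 417 = 2502
    C=C: 1 × 634 = 634
    I-I: 1 × 147 = 147
    Σ(broken) = 3618 kJ
  Bonds formed (products):
    C-C: 2 × 335 = 670
    C-H: 6 × 417 = 2502
    C-I: 2 × 244 = 488
    Σ(formed) = 3660 kJ
  ΔH_2 = 3618 − 3660 = −42 kJ
ΔH_1 − ΔH_2 = +90 kJ, so reaction 2 has the more negative ΔH; |ΔH_1 − ΔH_2| = 90 kJ.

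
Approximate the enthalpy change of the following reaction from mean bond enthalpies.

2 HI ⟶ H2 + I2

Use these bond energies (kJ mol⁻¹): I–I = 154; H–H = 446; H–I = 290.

ΔH ≈ −20 kJ

Bonds broken (reactants):
  H–I: 2 × 290 = 580
  Σ(broken) = 580 kJ
Bonds formed (products):
  H–H: 1 × 446 = 446
  I–I: 1 × 154 = 154
  Σ(formed) = 600 kJ
ΔH = Σ(broken) − Σ(formed) = 580 − 600 = −20 kJ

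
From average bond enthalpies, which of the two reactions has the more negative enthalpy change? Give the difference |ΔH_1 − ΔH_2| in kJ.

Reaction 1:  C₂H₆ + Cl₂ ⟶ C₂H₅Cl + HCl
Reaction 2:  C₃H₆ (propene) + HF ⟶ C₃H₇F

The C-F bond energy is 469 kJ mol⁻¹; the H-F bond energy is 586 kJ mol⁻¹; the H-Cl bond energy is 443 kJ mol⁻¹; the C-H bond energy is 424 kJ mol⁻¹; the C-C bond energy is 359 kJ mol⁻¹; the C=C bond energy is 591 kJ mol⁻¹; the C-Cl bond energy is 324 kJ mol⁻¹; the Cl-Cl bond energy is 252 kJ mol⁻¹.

Reaction 1:
  Bonds broken (reactants):
    C-C: 1 × 359 = 359
    C-H: 6 × 424 = 2544
    Cl-Cl: 1 × 252 = 252
    Σ(broken) = 3155 kJ
  Bonds formed (products):
    C-C: 1 × 359 = 359
    C-Cl: 1 × 324 = 324
    C-H: 5 × 424 = 2120
    H-Cl: 1 × 443 = 443
    Σ(formed) = 3246 kJ
  ΔH_1 = 3155 − 3246 = −91 kJ
Reaction 2:
  Bonds broken (reactants):
    C-C: 1 × 359 = 359
    C-H: 6 × 424 = 2544
    C=C: 1 × 591 = 591
    H-F: 1 × 586 = 586
    Σ(broken) = 4080 kJ
  Bonds formed (products):
    C-C: 2 × 359 = 718
    C-F: 1 × 469 = 469
    C-H: 7 × 424 = 2968
    Σ(formed) = 4155 kJ
  ΔH_2 = 4080 − 4155 = −75 kJ
ΔH_1 − ΔH_2 = −16 kJ, so reaction 1 has the more negative ΔH; |ΔH_1 − ΔH_2| = 16 kJ.

Reaction 1, by 16 kJ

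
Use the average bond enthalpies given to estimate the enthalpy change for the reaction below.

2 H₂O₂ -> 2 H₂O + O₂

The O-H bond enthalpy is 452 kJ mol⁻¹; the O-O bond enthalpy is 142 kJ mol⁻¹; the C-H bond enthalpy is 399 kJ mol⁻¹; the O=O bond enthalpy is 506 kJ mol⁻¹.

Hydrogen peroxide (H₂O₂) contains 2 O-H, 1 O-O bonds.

Bonds broken (reactants):
  O-H: 4 × 452 = 1808
  O-O: 2 × 142 = 284
  Σ(broken) = 2092 kJ
Bonds formed (products):
  O-H: 4 × 452 = 1808
  O=O: 1 × 506 = 506
  Σ(formed) = 2314 kJ
ΔH = Σ(broken) − Σ(formed) = 2092 − 2314 = −222 kJ

ΔH ≈ −222 kJ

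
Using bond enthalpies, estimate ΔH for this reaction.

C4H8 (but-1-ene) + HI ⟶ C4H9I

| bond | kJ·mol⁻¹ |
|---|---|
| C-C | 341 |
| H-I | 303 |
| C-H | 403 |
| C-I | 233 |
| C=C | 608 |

Bonds broken (reactants):
  C-C: 2 × 341 = 682
  C-H: 8 × 403 = 3224
  C=C: 1 × 608 = 608
  H-I: 1 × 303 = 303
  Σ(broken) = 4817 kJ
Bonds formed (products):
  C-C: 3 × 341 = 1023
  C-H: 9 × 403 = 3627
  C-I: 1 × 233 = 233
  Σ(formed) = 4883 kJ
ΔH = Σ(broken) − Σ(formed) = 4817 − 4883 = −66 kJ

ΔH ≈ −66 kJ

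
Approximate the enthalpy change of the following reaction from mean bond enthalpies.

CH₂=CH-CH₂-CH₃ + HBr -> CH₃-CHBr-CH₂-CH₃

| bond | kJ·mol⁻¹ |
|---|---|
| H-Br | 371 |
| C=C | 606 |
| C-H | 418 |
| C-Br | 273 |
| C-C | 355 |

ΔH ≈ −69 kJ

Bonds broken (reactants):
  C-C: 2 × 355 = 710
  C-H: 8 × 418 = 3344
  C=C: 1 × 606 = 606
  H-Br: 1 × 371 = 371
  Σ(broken) = 5031 kJ
Bonds formed (products):
  C-Br: 1 × 273 = 273
  C-C: 3 × 355 = 1065
  C-H: 9 × 418 = 3762
  Σ(formed) = 5100 kJ
ΔH = Σ(broken) − Σ(formed) = 5031 − 5100 = −69 kJ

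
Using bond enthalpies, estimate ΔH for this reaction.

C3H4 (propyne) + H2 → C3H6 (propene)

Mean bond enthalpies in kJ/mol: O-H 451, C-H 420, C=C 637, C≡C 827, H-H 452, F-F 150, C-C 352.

Bonds broken (reactants):
  C≡C: 1 × 827 = 827
  C-C: 1 × 352 = 352
  C-H: 4 × 420 = 1680
  H-H: 1 × 452 = 452
  Σ(broken) = 3311 kJ
Bonds formed (products):
  C-C: 1 × 352 = 352
  C-H: 6 × 420 = 2520
  C=C: 1 × 637 = 637
  Σ(formed) = 3509 kJ
ΔH = Σ(broken) − Σ(formed) = 3311 − 3509 = −198 kJ

ΔH ≈ −198 kJ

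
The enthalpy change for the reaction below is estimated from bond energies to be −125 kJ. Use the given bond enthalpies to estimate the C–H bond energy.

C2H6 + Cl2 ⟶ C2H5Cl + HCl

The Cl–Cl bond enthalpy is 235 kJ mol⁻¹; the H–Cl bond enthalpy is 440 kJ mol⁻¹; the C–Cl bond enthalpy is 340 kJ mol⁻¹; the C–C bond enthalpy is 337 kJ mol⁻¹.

Let D be the C–H bond energy.
Σ(broken) = 1×337 + 6×D + 1×235 = 572 + 6D
Σ(formed) = 1×337 + 1×340 + 5×D + 1×440 = 1117 + 5D
ΔH = Σ(broken) − Σ(formed) = (572 + 6D) − (1117 + 5D) = −545 + D
Setting this equal to −125 kJ gives D = 420 kJ/mol.

D(C–H) ≈ 420 kJ/mol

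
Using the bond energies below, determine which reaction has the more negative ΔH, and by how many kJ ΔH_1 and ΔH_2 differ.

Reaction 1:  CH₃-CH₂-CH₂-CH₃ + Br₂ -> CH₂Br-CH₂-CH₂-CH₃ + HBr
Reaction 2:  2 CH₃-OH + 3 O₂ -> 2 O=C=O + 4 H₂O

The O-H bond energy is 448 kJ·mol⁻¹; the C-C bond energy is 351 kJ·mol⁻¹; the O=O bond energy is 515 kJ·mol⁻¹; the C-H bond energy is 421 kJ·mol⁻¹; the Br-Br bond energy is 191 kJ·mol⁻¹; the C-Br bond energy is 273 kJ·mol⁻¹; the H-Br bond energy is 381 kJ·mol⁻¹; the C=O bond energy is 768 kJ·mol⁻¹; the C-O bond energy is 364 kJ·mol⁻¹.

Reaction 2, by 919 kJ

Reaction 1:
  Bonds broken (reactants):
    Br-Br: 1 × 191 = 191
    C-C: 3 × 351 = 1053
    C-H: 10 × 421 = 4210
    Σ(broken) = 5454 kJ
  Bonds formed (products):
    C-Br: 1 × 273 = 273
    C-C: 3 × 351 = 1053
    C-H: 9 × 421 = 3789
    H-Br: 1 × 381 = 381
    Σ(formed) = 5496 kJ
  ΔH_1 = 5454 − 5496 = −42 kJ
Reaction 2:
  Bonds broken (reactants):
    C-H: 6 × 421 = 2526
    C-O: 2 × 364 = 728
    O-H: 2 × 448 = 896
    O=O: 3 × 515 = 1545
    Σ(broken) = 5695 kJ
  Bonds formed (products):
    C=O: 4 × 768 = 3072
    O-H: 8 × 448 = 3584
    Σ(formed) = 6656 kJ
  ΔH_2 = 5695 − 6656 = −961 kJ
ΔH_1 − ΔH_2 = +919 kJ, so reaction 2 has the more negative ΔH; |ΔH_1 − ΔH_2| = 919 kJ.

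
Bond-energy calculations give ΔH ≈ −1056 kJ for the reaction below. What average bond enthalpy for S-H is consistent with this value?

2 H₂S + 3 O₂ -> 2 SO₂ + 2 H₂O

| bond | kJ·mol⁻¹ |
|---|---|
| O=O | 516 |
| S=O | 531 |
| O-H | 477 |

Let D be the S-H bond energy.
Σ(broken) = 3×516 + 4×D = 1548 + 4D
Σ(formed) = 4×477 + 4×531 = 4032
ΔH = Σ(broken) − Σ(formed) = (1548 + 4D) − (4032) = −2484 + 4D
Setting this equal to −1056 kJ gives 4D = 1428, so D = 357 kJ/mol.

D(S-H) ≈ 357 kJ/mol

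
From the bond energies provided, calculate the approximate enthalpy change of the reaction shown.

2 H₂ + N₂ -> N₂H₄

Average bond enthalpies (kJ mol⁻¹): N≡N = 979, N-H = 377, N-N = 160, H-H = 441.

Bonds broken (reactants):
  H-H: 2 × 441 = 882
  N≡N: 1 × 979 = 979
  Σ(broken) = 1861 kJ
Bonds formed (products):
  N-H: 4 × 377 = 1508
  N-N: 1 × 160 = 160
  Σ(formed) = 1668 kJ
ΔH = Σ(broken) − Σ(formed) = 1861 − 1668 = +193 kJ

ΔH ≈ +193 kJ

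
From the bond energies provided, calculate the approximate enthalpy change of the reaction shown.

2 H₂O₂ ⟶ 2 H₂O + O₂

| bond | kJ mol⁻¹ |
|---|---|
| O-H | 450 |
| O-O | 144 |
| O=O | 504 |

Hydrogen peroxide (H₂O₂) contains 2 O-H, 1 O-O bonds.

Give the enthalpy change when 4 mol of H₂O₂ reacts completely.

Bonds broken (reactants):
  O-H: 4 × 450 = 1800
  O-O: 2 × 144 = 288
  Σ(broken) = 2088 kJ
Bonds formed (products):
  O-H: 4 × 450 = 1800
  O=O: 1 × 504 = 504
  Σ(formed) = 2304 kJ
ΔH = Σ(broken) − Σ(formed) = 2088 − 2304 = −216 kJ
For 2× the reaction as written: 2 × (−216) = −432 kJ

ΔH = −432 kJ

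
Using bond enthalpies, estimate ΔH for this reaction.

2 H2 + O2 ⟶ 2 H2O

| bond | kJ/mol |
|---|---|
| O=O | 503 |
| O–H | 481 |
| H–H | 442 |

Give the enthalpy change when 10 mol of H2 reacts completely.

ΔH = −2685 kJ

Bonds broken (reactants):
  H–H: 2 × 442 = 884
  O=O: 1 × 503 = 503
  Σ(broken) = 1387 kJ
Bonds formed (products):
  O–H: 4 × 481 = 1924
  Σ(formed) = 1924 kJ
ΔH = Σ(broken) − Σ(formed) = 1387 − 1924 = −537 kJ
For 5× the reaction as written: 5 × (−537) = −2685 kJ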